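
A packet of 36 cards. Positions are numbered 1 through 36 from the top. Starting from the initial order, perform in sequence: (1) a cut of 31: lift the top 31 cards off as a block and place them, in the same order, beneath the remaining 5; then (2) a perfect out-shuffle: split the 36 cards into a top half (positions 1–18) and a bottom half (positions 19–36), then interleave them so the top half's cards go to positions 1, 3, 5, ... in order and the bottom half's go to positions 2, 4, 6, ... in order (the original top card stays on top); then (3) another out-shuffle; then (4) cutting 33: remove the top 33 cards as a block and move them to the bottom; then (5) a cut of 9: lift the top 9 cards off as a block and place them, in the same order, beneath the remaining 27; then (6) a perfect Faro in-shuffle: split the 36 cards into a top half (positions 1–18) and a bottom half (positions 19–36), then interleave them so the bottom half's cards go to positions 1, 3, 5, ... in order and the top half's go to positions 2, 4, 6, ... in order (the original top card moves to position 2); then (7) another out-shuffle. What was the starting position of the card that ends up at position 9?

Undo the operations in reverse order, starting from position 9:
  undo op 7 (out-shuffle, from top half): 9 ← 5
  undo op 6 (in-shuffle, from bottom half): 5 ← 21
  undo op 5 (cut 9): 21 ← 30
  undo op 4 (cut 33): 30 ← 27
  undo op 3 (out-shuffle, from top half): 27 ← 14
  undo op 2 (out-shuffle, from bottom half): 14 ← 25
  undo op 1 (cut 31): 25 ← 20
So the card at position 9 came from original position 20.

20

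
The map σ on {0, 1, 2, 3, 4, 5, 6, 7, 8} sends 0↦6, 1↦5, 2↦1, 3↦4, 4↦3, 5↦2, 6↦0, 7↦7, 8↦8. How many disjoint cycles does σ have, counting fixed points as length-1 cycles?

Cycle decomposition: (0 6) (1 5 2) (3 4) (7) (8).
5 cycles.

5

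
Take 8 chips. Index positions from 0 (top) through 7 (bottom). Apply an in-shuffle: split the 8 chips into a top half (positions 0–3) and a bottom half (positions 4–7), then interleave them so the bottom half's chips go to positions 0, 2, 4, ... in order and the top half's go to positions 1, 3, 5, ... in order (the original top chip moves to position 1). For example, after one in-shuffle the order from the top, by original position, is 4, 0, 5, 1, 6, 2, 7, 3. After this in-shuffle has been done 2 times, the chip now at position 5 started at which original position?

5

Work backwards from position 5, undoing one in-shuffle at a time:
5 ← 2 ← 5
So the chip now at position 5 started at position 5.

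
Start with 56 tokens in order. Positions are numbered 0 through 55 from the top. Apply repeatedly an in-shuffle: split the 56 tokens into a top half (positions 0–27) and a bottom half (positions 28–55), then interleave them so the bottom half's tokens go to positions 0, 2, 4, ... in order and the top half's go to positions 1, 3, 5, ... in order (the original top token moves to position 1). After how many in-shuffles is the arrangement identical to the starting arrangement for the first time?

The in-shuffle permutes the 56 positions with cycle lengths [2, 18, 18, 18].
Every token is home exactly when every cycle has completed a whole number of laps, i.e. after lcm(2, 18) = 18 in-shuffles.

18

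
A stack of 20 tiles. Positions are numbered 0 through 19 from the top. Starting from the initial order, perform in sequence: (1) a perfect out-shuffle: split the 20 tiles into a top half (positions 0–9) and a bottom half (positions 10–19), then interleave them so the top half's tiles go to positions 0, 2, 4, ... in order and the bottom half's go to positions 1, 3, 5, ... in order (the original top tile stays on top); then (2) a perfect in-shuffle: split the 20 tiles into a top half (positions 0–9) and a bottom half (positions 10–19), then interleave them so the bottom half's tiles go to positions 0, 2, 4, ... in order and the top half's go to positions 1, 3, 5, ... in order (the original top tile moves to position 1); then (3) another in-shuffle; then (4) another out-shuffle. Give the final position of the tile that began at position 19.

13

Track the tile from position 19 forward through each operation:
  after op 1 (out-shuffle): 19 → 19
  after op 2 (in-shuffle): 19 → 18
  after op 3 (in-shuffle): 18 → 16
  after op 4 (out-shuffle): 16 → 13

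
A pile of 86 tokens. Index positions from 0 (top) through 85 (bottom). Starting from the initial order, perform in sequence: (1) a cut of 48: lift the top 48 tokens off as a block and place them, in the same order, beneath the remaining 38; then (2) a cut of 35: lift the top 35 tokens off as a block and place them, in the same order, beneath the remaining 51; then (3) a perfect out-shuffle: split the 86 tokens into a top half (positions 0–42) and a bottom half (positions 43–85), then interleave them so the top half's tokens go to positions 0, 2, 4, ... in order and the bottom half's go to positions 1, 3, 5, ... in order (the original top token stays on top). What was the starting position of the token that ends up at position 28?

Undo the operations in reverse order, starting from position 28:
  undo op 3 (out-shuffle, from top half): 28 ← 14
  undo op 2 (cut 35): 14 ← 49
  undo op 1 (cut 48): 49 ← 11
So the token at position 28 came from original position 11.

11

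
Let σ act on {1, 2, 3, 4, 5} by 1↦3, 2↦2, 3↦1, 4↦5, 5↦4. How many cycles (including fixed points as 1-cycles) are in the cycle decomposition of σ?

Cycle decomposition: (1 3) (2) (4 5).
3 cycles.

3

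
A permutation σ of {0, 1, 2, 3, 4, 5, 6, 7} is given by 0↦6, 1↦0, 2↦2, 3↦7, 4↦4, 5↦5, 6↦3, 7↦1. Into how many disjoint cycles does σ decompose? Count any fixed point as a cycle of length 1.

4

Cycle decomposition: (0 6 3 7 1) (2) (4) (5).
4 cycles.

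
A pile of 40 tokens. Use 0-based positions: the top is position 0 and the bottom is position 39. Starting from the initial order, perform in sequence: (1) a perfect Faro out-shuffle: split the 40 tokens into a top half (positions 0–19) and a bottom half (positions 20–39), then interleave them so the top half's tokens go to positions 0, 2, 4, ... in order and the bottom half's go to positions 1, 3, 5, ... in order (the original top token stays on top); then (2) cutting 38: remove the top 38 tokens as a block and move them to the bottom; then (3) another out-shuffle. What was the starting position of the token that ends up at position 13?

Undo the operations in reverse order, starting from position 13:
  undo op 3 (out-shuffle, from bottom half): 13 ← 26
  undo op 2 (cut 38): 26 ← 24
  undo op 1 (out-shuffle, from top half): 24 ← 12
So the token at position 13 came from original position 12.

12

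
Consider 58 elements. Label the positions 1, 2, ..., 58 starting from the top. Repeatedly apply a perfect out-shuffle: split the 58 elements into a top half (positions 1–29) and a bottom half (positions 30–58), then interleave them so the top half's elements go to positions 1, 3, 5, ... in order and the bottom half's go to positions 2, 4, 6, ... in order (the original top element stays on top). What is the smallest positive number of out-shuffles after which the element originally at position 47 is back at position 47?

18

Follow position 47 under repeated out-shuffles:
47 → 36 → 14 → 27 → 53 → 48 → 38 → 18 → 35 → 12 → 23 → 45 → 32 → 6 → 11 → 21 → 41 → 24 → 47
It first returns after 18 out-shuffles.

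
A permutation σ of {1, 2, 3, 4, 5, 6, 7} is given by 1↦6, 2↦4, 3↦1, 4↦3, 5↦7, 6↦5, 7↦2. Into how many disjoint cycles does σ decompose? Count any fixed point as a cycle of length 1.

Cycle decomposition: (1 6 5 7 2 4 3).
1 cycle.

1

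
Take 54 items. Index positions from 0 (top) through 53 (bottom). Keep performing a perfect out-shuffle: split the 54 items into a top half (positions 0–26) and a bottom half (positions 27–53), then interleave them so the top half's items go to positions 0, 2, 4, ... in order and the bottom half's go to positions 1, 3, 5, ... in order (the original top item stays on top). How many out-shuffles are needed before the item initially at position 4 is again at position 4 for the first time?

Follow position 4 under repeated out-shuffles:
4 → 8 → 16 → 32 → 11 → 22 → 44 → 35 → ... → 4 (length 52)
It first returns after 52 out-shuffles.

52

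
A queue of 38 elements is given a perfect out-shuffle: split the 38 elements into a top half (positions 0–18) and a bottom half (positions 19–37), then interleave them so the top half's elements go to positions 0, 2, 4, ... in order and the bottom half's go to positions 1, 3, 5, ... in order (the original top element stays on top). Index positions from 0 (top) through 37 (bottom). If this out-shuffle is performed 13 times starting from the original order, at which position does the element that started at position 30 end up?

6

Track position through each out-shuffle: 30 → 23 → 9 → 18 → 36 → ... (continuing for 13 shuffles total) → 6.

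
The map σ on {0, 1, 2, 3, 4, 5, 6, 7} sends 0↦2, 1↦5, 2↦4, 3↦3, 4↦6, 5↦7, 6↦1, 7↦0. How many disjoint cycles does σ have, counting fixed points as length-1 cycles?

Cycle decomposition: (0 2 4 6 1 5 7) (3).
2 cycles.

2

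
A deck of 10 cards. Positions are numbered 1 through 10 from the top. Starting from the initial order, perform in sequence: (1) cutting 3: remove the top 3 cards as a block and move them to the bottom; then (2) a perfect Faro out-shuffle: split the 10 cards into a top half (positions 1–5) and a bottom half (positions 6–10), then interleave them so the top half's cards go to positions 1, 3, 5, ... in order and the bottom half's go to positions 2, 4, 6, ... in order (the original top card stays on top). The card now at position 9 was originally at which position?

8

Undo the operations in reverse order, starting from position 9:
  undo op 2 (out-shuffle, from top half): 9 ← 5
  undo op 1 (cut 3): 5 ← 8
So the card at position 9 came from original position 8.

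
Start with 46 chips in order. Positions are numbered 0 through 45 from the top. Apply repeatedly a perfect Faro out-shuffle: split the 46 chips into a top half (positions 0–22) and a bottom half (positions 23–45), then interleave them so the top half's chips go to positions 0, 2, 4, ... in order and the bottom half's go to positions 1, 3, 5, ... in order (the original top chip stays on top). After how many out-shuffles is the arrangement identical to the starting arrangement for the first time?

12

The out-shuffle permutes the 46 positions with cycle lengths [1, 1, 2, 4, 4, 4, 6, 12, 12].
Every chip is home exactly when every cycle has completed a whole number of laps, i.e. after lcm(1, 2, 4, 6, 12) = 12 out-shuffles.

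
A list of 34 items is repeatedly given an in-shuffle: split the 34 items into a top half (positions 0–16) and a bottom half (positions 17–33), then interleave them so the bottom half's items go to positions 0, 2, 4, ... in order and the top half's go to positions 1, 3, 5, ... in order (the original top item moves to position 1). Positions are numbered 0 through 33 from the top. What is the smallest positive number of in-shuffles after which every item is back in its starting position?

The in-shuffle permutes the 34 positions with cycle lengths [3, 3, 4, 12, 12].
Every item is home exactly when every cycle has completed a whole number of laps, i.e. after lcm(3, 4, 12) = 12 in-shuffles.

12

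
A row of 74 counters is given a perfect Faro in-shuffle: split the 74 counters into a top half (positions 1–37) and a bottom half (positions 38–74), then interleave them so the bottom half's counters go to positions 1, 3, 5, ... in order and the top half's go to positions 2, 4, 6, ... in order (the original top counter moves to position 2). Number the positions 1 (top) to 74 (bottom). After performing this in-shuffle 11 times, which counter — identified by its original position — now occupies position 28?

11

Work backwards from position 28, undoing one in-shuffle at a time:
28 ← 14 ← 7 ← 41 ← 58 ← 29 ← 52 ← 26 ← 13 ← 44 ← 22 ← 11
So the counter now at position 28 started at position 11.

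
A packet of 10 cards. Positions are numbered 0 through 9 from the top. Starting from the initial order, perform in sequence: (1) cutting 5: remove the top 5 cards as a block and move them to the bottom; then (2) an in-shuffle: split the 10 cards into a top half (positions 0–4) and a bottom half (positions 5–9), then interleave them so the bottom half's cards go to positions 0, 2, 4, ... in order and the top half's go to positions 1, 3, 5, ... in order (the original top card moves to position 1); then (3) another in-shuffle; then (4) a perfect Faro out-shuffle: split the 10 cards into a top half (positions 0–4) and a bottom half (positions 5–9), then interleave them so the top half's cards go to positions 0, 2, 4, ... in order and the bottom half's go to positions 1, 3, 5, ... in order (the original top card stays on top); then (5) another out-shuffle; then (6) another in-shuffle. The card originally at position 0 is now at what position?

Track the card from position 0 forward through each operation:
  after op 1 (cut 5): 0 → 5
  after op 2 (in-shuffle): 5 → 0
  after op 3 (in-shuffle): 0 → 1
  after op 4 (out-shuffle): 1 → 2
  after op 5 (out-shuffle): 2 → 4
  after op 6 (in-shuffle): 4 → 9

9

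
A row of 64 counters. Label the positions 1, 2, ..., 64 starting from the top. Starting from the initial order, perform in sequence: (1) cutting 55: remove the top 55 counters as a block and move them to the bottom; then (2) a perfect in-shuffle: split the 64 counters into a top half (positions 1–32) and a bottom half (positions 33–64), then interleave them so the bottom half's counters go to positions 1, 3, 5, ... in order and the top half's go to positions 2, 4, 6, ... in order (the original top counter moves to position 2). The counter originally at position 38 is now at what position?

29

Track the counter from position 38 forward through each operation:
  after op 1 (cut 55): 38 → 47
  after op 2 (in-shuffle): 47 → 29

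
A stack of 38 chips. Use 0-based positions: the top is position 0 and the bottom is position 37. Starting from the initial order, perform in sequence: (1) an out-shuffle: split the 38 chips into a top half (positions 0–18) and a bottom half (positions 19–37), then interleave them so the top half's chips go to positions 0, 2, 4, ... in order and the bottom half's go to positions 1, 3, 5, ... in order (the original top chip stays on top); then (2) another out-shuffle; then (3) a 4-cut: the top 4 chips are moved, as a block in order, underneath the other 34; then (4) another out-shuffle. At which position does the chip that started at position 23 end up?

28

Track the chip from position 23 forward through each operation:
  after op 1 (out-shuffle): 23 → 9
  after op 2 (out-shuffle): 9 → 18
  after op 3 (cut 4): 18 → 14
  after op 4 (out-shuffle): 14 → 28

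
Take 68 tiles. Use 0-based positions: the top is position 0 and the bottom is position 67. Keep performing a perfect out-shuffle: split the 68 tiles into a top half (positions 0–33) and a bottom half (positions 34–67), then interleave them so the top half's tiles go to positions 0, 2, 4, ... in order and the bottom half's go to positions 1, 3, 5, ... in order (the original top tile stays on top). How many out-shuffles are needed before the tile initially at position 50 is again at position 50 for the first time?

66

Follow position 50 under repeated out-shuffles:
50 → 33 → 66 → 65 → 63 → 59 → 51 → 35 → ... → 50 (length 66)
It first returns after 66 out-shuffles.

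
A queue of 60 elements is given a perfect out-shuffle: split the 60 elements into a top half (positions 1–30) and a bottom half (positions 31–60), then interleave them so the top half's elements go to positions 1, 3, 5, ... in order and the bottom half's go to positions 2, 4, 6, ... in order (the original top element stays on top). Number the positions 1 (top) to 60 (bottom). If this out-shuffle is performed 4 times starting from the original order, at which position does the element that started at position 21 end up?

Track the element's position through each out-shuffle:
21 → 41 → 22 → 43 → 26

26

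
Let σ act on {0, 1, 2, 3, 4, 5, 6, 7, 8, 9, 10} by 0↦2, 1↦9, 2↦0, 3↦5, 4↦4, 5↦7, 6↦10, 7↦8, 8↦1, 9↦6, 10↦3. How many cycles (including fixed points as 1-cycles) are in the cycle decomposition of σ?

Cycle decomposition: (0 2) (1 9 6 10 3 5 7 8) (4).
3 cycles.

3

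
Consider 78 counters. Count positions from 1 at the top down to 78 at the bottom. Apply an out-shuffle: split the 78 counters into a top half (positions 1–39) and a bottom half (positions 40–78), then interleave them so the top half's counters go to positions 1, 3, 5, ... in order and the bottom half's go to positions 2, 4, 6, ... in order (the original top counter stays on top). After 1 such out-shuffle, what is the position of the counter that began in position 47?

Track the counter's position through each out-shuffle:
47 → 16

16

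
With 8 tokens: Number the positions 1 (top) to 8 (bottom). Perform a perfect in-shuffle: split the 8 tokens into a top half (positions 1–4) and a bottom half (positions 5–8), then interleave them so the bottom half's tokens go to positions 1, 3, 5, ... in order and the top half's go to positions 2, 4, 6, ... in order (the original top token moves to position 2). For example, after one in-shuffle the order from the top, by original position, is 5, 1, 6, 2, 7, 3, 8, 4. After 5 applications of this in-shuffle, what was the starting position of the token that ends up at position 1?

Work backwards from position 1, undoing one in-shuffle at a time:
1 ← 5 ← 7 ← 8 ← 4 ← 2
So the token now at position 1 started at position 2.

2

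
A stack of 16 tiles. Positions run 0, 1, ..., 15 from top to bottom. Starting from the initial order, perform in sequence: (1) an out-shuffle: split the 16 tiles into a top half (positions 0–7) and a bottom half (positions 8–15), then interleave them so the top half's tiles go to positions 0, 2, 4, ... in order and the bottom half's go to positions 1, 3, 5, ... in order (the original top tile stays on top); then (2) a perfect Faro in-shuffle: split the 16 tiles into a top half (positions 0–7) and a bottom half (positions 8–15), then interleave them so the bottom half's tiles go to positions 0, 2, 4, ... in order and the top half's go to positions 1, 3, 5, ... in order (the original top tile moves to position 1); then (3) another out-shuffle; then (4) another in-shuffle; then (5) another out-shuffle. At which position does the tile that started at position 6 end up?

Track the tile from position 6 forward through each operation:
  after op 1 (out-shuffle): 6 → 12
  after op 2 (in-shuffle): 12 → 8
  after op 3 (out-shuffle): 8 → 1
  after op 4 (in-shuffle): 1 → 3
  after op 5 (out-shuffle): 3 → 6

6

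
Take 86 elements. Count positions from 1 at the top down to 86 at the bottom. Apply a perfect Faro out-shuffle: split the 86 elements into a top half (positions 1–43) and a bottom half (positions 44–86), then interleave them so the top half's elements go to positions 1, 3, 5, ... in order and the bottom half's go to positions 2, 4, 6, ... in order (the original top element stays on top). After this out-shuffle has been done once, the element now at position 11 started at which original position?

Work backwards from position 11, undoing one out-shuffle at a time:
11 ← 6
So the element now at position 11 started at position 6.

6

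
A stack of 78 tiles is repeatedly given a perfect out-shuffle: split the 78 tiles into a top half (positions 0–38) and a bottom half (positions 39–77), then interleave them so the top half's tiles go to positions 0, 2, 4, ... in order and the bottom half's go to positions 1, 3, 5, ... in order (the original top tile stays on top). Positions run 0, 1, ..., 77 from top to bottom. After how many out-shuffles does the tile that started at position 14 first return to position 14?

Follow position 14 under repeated out-shuffles:
14 → 28 → 56 → 35 → 70 → 63 → 49 → 21 → 42 → 7 → 14
It first returns after 10 out-shuffles.

10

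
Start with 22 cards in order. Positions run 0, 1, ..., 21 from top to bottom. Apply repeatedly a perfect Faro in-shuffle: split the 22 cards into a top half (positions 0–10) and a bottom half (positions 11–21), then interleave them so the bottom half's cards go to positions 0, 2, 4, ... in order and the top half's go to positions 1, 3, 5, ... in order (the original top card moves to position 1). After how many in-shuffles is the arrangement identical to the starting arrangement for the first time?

The in-shuffle permutes the 22 positions with cycle lengths [11, 11].
Every card is home exactly when every cycle has completed a whole number of laps, i.e. after lcm(11) = 11 in-shuffles.

11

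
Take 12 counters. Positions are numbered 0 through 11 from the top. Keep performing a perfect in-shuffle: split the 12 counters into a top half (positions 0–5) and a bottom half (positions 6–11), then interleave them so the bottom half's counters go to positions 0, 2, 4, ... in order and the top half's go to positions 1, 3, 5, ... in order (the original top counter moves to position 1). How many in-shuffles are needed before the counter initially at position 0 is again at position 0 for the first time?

12

Follow position 0 under repeated in-shuffles:
0 → 1 → 3 → 7 → 2 → 5 → 11 → 10 → 8 → 4 → 9 → 6 → 0
It first returns after 12 in-shuffles.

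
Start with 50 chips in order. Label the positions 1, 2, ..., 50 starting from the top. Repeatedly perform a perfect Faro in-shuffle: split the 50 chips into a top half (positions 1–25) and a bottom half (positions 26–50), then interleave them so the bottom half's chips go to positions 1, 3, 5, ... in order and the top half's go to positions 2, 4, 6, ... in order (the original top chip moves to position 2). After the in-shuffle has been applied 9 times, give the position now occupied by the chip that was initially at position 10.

Track the chip's position through each in-shuffle:
10 → 20 → 40 → 29 → 7 → 14 → 28 → 5 → 10 → 20

20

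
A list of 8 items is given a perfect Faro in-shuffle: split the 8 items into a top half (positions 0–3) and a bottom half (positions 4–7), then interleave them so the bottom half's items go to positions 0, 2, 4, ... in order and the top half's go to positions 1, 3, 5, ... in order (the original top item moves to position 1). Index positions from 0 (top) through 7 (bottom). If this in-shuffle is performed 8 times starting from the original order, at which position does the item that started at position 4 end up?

1

Track the item's position through each in-shuffle:
4 → 0 → 1 → 3 → 7 → 6 → 4 → 0 → 1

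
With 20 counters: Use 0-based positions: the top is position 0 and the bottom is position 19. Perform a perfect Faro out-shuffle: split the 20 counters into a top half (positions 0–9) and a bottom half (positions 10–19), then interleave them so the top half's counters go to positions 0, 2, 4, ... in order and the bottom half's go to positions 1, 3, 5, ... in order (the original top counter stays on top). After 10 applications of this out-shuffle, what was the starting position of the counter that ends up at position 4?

Work backwards from position 4, undoing one out-shuffle at a time:
4 ← 2 ← 1 ← 10 ← 5 ← 12 ← 6 ← 3 ← 11 ← 15 ← 17
So the counter now at position 4 started at position 17.

17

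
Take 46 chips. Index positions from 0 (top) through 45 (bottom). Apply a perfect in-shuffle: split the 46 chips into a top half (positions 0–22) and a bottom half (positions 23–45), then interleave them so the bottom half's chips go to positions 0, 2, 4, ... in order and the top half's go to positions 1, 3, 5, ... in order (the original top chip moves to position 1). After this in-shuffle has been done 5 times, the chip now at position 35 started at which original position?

Work backwards from position 35, undoing one in-shuffle at a time:
35 ← 17 ← 8 ← 27 ← 13 ← 6
So the chip now at position 35 started at position 6.

6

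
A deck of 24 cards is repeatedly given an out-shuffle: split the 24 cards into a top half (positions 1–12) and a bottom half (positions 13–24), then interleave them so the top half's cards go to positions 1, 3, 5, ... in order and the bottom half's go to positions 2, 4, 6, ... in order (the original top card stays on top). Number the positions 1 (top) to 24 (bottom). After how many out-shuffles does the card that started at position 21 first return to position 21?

Follow position 21 under repeated out-shuffles:
21 → 18 → 12 → 23 → 22 → 20 → 16 → 8 → 15 → 6 → 11 → 21
It first returns after 11 out-shuffles.

11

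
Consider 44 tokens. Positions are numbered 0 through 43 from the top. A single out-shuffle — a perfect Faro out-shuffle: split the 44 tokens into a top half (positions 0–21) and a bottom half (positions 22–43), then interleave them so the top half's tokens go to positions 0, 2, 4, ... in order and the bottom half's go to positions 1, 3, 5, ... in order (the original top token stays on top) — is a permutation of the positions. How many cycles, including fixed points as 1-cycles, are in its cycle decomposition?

5

Trace each unvisited position around until it returns:
(0) (1 2 4 8 16 32 ... len 14) (3 6 12 24 5 10 ... len 14) (7 14 28 13 26 9 ... len 14) (43)
5 cycles in total.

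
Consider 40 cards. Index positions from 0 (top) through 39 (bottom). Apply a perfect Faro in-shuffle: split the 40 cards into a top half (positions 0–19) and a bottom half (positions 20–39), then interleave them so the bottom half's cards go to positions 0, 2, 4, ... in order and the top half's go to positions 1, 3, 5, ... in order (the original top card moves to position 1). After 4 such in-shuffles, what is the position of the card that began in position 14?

Track the card's position through each in-shuffle:
14 → 29 → 18 → 37 → 34

34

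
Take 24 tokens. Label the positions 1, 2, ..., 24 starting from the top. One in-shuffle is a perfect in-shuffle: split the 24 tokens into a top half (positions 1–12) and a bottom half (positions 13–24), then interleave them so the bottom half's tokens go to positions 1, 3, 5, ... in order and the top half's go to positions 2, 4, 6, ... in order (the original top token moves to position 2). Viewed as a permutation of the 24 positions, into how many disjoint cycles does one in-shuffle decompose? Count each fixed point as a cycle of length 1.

2

Trace each unvisited position around until it returns:
(1 2 4 8 16 7 ... len 20) (5 10 20 15)
2 cycles in total.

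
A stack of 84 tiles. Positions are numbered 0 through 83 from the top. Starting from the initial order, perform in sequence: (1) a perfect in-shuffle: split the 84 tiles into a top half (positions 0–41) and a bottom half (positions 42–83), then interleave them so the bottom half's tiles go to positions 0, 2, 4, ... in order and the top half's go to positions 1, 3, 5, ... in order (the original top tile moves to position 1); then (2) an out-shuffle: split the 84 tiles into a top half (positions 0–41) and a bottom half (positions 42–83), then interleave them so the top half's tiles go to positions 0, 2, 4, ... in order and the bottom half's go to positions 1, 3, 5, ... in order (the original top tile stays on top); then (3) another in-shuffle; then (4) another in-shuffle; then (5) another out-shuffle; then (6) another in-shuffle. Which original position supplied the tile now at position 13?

Undo the operations in reverse order, starting from position 13:
  undo op 6 (in-shuffle, from top half): 13 ← 6
  undo op 5 (out-shuffle, from top half): 6 ← 3
  undo op 4 (in-shuffle, from top half): 3 ← 1
  undo op 3 (in-shuffle, from top half): 1 ← 0
  undo op 2 (out-shuffle, from top half): 0 ← 0
  undo op 1 (in-shuffle, from bottom half): 0 ← 42
So the tile at position 13 came from original position 42.

42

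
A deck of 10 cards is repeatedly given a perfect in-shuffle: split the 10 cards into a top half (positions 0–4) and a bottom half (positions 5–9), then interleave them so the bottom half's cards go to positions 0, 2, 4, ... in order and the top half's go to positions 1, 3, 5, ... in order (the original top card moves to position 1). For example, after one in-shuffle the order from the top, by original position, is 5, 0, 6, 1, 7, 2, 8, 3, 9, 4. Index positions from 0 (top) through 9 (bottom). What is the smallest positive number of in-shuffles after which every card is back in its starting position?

10

The in-shuffle permutes the 10 positions with cycle lengths [10].
Every card is home exactly when every cycle has completed a whole number of laps, i.e. after lcm(10) = 10 in-shuffles.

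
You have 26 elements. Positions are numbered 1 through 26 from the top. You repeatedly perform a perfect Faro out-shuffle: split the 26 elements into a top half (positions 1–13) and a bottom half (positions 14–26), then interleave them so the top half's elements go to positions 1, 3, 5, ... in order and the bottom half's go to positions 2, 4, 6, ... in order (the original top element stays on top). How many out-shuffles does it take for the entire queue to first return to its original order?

20

The out-shuffle permutes the 26 positions with cycle lengths [1, 1, 4, 20].
Every element is home exactly when every cycle has completed a whole number of laps, i.e. after lcm(1, 4, 20) = 20 out-shuffles.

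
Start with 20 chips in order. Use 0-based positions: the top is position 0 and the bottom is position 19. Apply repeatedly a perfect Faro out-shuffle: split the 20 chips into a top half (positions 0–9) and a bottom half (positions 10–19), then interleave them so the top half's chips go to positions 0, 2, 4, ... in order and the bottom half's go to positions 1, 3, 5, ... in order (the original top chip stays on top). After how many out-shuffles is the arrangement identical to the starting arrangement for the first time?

The out-shuffle permutes the 20 positions with cycle lengths [1, 1, 18].
Every chip is home exactly when every cycle has completed a whole number of laps, i.e. after lcm(1, 18) = 18 out-shuffles.

18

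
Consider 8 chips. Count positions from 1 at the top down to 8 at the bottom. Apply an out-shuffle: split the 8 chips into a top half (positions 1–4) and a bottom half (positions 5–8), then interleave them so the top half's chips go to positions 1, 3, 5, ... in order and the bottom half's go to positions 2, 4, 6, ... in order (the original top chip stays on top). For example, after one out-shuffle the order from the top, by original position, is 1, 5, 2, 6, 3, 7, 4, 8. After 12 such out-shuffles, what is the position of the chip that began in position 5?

5

Track the chip's position through each out-shuffle:
5 → 2 → 3 → 5 → 2 → 3 → 5 → 2 → 3 → 5 → 2 → 3 → 5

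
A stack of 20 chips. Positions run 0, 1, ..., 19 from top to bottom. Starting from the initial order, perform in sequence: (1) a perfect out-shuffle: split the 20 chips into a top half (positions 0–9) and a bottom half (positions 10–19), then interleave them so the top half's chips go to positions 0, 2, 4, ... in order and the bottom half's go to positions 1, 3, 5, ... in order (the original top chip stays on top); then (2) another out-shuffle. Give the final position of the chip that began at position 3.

12

Track the chip from position 3 forward through each operation:
  after op 1 (out-shuffle): 3 → 6
  after op 2 (out-shuffle): 6 → 12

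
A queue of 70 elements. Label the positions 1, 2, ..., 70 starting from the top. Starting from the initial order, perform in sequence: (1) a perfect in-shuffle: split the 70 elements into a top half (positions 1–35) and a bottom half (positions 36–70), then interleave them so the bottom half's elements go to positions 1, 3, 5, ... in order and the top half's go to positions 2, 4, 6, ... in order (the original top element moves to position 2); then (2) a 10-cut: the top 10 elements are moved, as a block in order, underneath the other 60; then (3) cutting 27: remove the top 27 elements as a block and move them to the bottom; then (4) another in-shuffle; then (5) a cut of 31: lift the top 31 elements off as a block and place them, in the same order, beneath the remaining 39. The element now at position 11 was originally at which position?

29

Undo the operations in reverse order, starting from position 11:
  undo op 5 (cut 31): 11 ← 42
  undo op 4 (in-shuffle, from top half): 42 ← 21
  undo op 3 (cut 27): 21 ← 48
  undo op 2 (cut 10): 48 ← 58
  undo op 1 (in-shuffle, from top half): 58 ← 29
So the element at position 11 came from original position 29.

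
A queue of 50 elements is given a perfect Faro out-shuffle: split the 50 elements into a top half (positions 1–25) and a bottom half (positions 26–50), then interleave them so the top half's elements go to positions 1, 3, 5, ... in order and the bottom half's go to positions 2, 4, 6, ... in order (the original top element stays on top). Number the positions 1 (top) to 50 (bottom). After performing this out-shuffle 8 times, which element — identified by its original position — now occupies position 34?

4

Work backwards from position 34, undoing one out-shuffle at a time:
34 ← 42 ← 46 ← 48 ← 49 ← 25 ← 13 ← 7 ← 4
So the element now at position 34 started at position 4.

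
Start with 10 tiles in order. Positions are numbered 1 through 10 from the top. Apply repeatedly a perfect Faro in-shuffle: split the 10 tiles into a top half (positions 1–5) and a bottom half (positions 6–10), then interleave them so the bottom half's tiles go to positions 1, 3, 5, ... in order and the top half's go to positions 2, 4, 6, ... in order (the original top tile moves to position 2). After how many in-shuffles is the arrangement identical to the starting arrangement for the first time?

The in-shuffle permutes the 10 positions with cycle lengths [10].
Every tile is home exactly when every cycle has completed a whole number of laps, i.e. after lcm(10) = 10 in-shuffles.

10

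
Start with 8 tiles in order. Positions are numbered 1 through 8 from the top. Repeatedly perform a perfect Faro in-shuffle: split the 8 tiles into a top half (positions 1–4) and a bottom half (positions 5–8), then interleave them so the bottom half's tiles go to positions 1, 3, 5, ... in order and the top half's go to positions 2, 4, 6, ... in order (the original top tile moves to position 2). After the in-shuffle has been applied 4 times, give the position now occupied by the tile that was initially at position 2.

Track the tile's position through each in-shuffle:
2 → 4 → 8 → 7 → 5

5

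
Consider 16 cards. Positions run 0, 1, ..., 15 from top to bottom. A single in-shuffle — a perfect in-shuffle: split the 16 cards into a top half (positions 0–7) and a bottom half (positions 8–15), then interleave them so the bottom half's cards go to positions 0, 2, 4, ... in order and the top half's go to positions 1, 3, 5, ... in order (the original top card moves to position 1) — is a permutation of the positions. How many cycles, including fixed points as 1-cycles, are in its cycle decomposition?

Trace each unvisited position around until it returns:
(0 1 3 7 15 14 12 8) (2 5 11 6 13 10 4 9)
2 cycles in total.

2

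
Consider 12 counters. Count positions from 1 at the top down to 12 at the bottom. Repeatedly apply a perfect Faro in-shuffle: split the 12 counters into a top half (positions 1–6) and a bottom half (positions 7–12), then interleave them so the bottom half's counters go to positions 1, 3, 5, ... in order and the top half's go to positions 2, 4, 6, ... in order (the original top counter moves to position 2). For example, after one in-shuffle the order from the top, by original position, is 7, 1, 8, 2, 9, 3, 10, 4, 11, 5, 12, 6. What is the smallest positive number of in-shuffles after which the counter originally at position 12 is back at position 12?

Follow position 12 under repeated in-shuffles:
12 → 11 → 9 → 5 → 10 → 7 → 1 → 2 → 4 → 8 → 3 → 6 → 12
It first returns after 12 in-shuffles.

12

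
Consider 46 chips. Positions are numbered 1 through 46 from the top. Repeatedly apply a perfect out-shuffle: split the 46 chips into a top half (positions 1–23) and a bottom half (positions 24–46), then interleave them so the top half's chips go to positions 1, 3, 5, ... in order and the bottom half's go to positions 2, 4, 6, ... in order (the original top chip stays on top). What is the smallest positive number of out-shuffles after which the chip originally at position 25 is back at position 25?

Follow position 25 under repeated out-shuffles:
25 → 4 → 7 → 13 → 25
It first returns after 4 out-shuffles.

4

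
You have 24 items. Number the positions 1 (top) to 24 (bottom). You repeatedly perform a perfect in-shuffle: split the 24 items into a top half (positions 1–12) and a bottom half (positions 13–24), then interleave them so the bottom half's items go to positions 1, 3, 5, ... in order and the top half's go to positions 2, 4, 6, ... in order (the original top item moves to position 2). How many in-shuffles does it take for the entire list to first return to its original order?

20

The in-shuffle permutes the 24 positions with cycle lengths [4, 20].
Every item is home exactly when every cycle has completed a whole number of laps, i.e. after lcm(4, 20) = 20 in-shuffles.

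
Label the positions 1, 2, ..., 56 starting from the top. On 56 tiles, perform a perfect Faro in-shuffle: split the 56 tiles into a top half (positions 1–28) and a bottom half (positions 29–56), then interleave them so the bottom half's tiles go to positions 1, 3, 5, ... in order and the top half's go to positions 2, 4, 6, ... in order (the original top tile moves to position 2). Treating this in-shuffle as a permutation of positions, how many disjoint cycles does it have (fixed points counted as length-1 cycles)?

Trace each unvisited position around until it returns:
(1 2 4 8 16 32 ... len 18) (3 6 12 24 48 39 ... len 18) (5 10 20 40 23 46 ... len 18) (19 38)
4 cycles in total.

4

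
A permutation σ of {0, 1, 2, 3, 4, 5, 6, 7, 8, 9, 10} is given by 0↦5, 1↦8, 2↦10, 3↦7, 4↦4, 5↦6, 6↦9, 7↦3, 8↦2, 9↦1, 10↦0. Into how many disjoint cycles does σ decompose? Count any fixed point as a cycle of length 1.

3

Cycle decomposition: (0 5 6 9 1 8 2 10) (3 7) (4).
3 cycles.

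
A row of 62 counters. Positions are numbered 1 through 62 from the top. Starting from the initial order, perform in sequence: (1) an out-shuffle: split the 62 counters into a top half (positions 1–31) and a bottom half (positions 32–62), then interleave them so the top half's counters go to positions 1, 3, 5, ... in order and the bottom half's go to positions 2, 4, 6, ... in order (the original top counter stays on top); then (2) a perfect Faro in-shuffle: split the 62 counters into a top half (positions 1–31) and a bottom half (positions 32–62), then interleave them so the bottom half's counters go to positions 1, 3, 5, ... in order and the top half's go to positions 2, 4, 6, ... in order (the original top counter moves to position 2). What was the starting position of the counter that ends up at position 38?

Undo the operations in reverse order, starting from position 38:
  undo op 2 (in-shuffle, from top half): 38 ← 19
  undo op 1 (out-shuffle, from top half): 19 ← 10
So the counter at position 38 came from original position 10.

10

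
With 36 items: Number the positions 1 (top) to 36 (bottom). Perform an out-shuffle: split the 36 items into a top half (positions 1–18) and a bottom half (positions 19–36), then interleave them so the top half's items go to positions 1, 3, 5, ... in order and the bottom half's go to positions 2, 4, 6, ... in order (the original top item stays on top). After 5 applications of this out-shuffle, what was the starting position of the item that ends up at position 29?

15

Work backwards from position 29, undoing one out-shuffle at a time:
29 ← 15 ← 8 ← 22 ← 29 ← 15
So the item now at position 29 started at position 15.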